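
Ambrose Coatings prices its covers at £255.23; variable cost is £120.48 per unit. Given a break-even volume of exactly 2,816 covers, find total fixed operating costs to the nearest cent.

Unit CM = price − variable cost = £255.23 − £120.48 = £134.75.
Since BE = FC / CM, FC = 2,816 × £134.75 = £379,456.00.

£379,456.00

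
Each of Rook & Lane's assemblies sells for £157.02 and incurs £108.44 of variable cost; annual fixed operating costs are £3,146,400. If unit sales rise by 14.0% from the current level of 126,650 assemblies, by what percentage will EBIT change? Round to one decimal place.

+28.7%

Total contribution margin = 126,650 × £48.58 = £6,152,657.00.
EBIT = £6,152,657.00 − £3,146,400 = £3,006,257.00.
Degree of operating leverage = £6,152,657.00 / £3,006,257.00 = 2.0466.
%ΔEBIT = DOL × %ΔSales = 2.0466 × +14.0% = +28.7%.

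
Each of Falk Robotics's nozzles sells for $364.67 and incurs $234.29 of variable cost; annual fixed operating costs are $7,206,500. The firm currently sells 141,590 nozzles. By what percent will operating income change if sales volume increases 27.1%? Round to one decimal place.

Contribution at this volume is 141,590 × $130.38 = $18,460,504.20.
EBIT = $18,460,504.20 − $7,206,500 = $11,254,004.20.
So DOL = total CM / EBIT = $18,460,504.20 / $11,254,004.20 = 1.6403.
So EBIT moves 1.6403 × (+27.1%) = +44.5%.

+44.5%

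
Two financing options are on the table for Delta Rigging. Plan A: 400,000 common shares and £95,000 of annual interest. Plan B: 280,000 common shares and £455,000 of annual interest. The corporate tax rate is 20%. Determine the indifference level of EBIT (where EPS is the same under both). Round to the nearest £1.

£1,295,000

At indifference, (EBIT − 95,000)(1 − t)/400,000 = (EBIT − 455,000)(1 − t)/280,000.
Cancelling (1 − t) and cross-multiplying: 280,000·(EBIT − 95,000) = 400,000·(EBIT − 455,000).
EBIT × (400,000 − 280,000) = 455,000 × 400,000 − 95,000 × 280,000 = 155,400,000,000, so EBIT = 155,400,000,000 ÷ 120,000 = 1,295,000.00.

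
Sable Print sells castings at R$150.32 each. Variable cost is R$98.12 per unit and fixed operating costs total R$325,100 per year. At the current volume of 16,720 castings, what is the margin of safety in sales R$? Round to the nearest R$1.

Unit CM = price − variable cost = R$150.32 − R$98.12 = R$52.20. Break-even units = R$325,100 ÷ R$52.20 = 6,227.97; break-even revenue = 6,227.97 × R$150.32 = R$936,188.35.
Actual sales revenue = 16,720 × R$150.32 = R$2,513,350.40.
Margin of safety = R$2,513,350.40 − R$936,188.35 = R$1,577,162.

R$1,577,162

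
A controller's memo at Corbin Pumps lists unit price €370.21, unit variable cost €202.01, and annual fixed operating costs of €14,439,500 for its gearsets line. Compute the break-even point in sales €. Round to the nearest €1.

CM per unit = €370.21 − €202.01 = €168.20; CM ratio = €168.20 / €370.21 = 0.4543.
Break-even revenue = fixed costs × price ÷ CM = €14,439,500 × €370.21 ÷ €168.20 = €31,781,494.

€31,781,494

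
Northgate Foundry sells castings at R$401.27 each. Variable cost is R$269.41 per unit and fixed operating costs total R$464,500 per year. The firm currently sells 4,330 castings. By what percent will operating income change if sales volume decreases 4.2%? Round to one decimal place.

-22.5%

Contribution at this volume is 4,330 × R$131.86 = R$570,953.80.
EBIT = R$570,953.80 − R$464,500 = R$106,453.80.
Degree of operating leverage = R$570,953.80 / R$106,453.80 = 5.3634.
Operating income changes by 5.3634 × -4.2% = -22.5%.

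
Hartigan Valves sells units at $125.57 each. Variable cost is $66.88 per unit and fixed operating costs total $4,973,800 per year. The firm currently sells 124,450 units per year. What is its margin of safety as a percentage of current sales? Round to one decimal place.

31.9%

Unit CM = price − variable cost = $125.57 − $66.88 = $58.69. Break-even units = $4,973,800 ÷ $58.69 = 84,746.98; break-even revenue = 84,746.98 × $125.57 = $10,641,677.73.
Actual sales revenue = 124,450 × $125.57 = $15,627,186.50.
Margin of safety = ($15,627,186.50 − $10,641,677.73) ÷ $15,627,186.50 = 31.9%.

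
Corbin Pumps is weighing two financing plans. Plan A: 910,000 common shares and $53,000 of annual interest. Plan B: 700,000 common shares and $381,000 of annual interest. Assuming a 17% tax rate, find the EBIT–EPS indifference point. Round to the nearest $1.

$1,474,333

Set EPS_A = EPS_B: (EBIT − $53,000)(1 − 0.17) ÷ 910,000 = (EBIT − $381,000)(1 − 0.17) ÷ 700,000.
The (1 − t) factor cancels: (EBIT − 53,000) × 700,000 = (EBIT − 381,000) × 910,000.
Solving, EBIT = (381,000·910,000 − 53,000·700,000) / (910,000 − 700,000) = 309,610,000,000 / 210,000 = 1,474,333.33.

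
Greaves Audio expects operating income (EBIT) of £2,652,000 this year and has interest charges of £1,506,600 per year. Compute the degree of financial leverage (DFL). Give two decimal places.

2.32

Annual interest charges come to £1,506,600.00.
Degree of financial leverage = EBIT / (EBIT − interest) = £2,652,000 / £1,145,400.00 = 2.3153.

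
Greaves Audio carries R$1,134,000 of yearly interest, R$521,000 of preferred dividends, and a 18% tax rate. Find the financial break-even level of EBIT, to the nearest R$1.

R$1,769,366

Preferred dividends are paid after tax, so their pre-tax equivalent is R$521,000 ÷ (1 − 0.18) = R$635,365.85.
EPS = 0 when EBIT covers interest plus the pre-tax preferred burden: R$1,134,000 + R$635,365.85 = R$1,769,365.85.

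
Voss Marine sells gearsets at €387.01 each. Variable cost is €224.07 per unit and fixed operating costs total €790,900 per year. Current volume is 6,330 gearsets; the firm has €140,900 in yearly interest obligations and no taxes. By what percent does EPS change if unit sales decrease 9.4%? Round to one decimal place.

-97.3%

At 6,330 units, contribution = 6,330 × €162.94 = €1,031,410.20.
Operating income = contribution − fixed costs = €1,031,410.20 − €790,900 = €240,510.20.
After interest of €140,900.00, pre-tax earnings = €99,610.20.
DCL = total CM / (EBIT − I) = €1,031,410.20 / €99,610.20 = 10.3545.
%ΔEPS = DCL × %ΔSales = 10.3545 × -9.4% = -97.3%.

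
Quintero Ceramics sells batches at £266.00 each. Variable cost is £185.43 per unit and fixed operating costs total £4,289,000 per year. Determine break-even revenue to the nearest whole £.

CM per unit = £266.00 − £185.43 = £80.57; CM ratio = £80.57 / £266.00 = 0.3029.
Break-even sales = FC ÷ CM ratio = £4,289,000 × £266.00 / £80.57 = £14,160,035.

£14,160,035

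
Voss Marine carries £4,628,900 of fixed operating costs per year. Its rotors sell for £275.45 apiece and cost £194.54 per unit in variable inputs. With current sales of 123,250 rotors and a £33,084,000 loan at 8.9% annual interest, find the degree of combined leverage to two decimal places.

4.16

Total contribution margin = 123,250 × £80.91 = £9,972,157.50.
Operating income = contribution − fixed costs = £9,972,157.50 − £4,628,900 = £5,343,257.50. Interest = £2,944,476.00, so EBIT − I = £2,398,781.50.
DCL = contribution ÷ (EBIT − I) = £9,972,157.50 ÷ £2,398,781.50 = 4.1572.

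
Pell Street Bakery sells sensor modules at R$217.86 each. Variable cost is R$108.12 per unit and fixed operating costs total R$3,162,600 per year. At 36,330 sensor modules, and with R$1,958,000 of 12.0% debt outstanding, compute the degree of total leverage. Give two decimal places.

Contribution at this volume is 36,330 × R$109.74 = R$3,986,854.20.
Operating income = contribution − fixed costs = R$3,986,854.20 − R$3,162,600 = R$824,254.20. Interest = R$234,960.00.
DOL = R$3,986,854.20 ÷ R$824,254.20 = 4.8369; DFL = R$824,254.20 ÷ R$589,294.20 = 1.3987.
Combined leverage = 4.8369 × 1.3987 = 6.7654.

6.77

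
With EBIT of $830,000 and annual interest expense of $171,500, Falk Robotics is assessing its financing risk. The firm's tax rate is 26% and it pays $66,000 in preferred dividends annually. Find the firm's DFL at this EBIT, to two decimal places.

1.46

Annual interest charges come to $171,500.00.
Preferred dividends grossed up pre-tax: $66,000 / (1 − 0.26) = $89,189.19.
DFL = EBIT ÷ [EBIT − I − D_p/(1−t)] = $830,000 ÷ [$830,000 − $171,500.00 − $89,189.19] = $830,000 ÷ $569,310.81 = 1.4579.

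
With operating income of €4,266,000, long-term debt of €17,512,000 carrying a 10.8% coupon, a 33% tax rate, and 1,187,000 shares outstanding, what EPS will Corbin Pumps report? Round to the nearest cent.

Pre-tax income = €4,266,000 − €1,891,296.00 = €2,374,704.00.
After tax at 33%: net income = €2,374,704.00 × 0.67 = €1,591,051.68.
Per share: €1,591,051.68 / 1,187,000 shares = €1.34.

€1.34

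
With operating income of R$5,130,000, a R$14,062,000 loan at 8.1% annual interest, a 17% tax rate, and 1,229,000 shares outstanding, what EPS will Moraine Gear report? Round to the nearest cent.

R$2.70

Interest = R$1,139,022.00, so EBT = R$5,130,000 − R$1,139,022.00 = R$3,990,978.00.
Net income = R$3,990,978.00 × (1 − 0.17) = R$3,312,511.74.
EPS = R$3,312,511.74 ÷ 1,229,000 = R$2.70.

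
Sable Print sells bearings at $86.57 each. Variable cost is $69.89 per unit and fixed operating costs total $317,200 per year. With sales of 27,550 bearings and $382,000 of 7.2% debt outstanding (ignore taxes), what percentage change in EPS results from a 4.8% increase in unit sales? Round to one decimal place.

Total contribution margin = 27,550 × $16.68 = $459,534.00.
Operating income = contribution − fixed costs = $459,534.00 − $317,200 = $142,334.00.
Interest = $27,504.00, so EBIT − I = $114,830.00.
Degree of combined leverage = contribution ÷ (EBIT − I) = $459,534.00 ÷ $114,830.00 = 4.0019.
%ΔEPS = DCL × %ΔSales = 4.0019 × +4.8% = +19.2%.

+19.2%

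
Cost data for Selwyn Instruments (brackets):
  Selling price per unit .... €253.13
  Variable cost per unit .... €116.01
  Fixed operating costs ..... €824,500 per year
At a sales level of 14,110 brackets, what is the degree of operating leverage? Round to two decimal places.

1.74

Total contribution margin = 14,110 × €137.12 = €1,934,763.20.
Subtracting fixed costs: EBIT = €1,934,763.20 − €824,500 = €1,110,263.20.
Degree of operating leverage = €1,934,763.20 / €1,110,263.20 = 1.7426.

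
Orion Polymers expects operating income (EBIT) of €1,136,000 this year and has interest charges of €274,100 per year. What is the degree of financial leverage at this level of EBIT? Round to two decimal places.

Interest = €274,100.00.
Degree of financial leverage = EBIT / (EBIT − interest) = €1,136,000 / €861,900.00 = 1.3180.

1.32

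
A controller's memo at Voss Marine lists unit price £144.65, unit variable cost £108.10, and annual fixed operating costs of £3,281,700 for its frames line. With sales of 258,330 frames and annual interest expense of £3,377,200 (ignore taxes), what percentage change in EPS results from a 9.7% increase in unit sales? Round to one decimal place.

Contribution at this volume is 258,330 × £36.55 = £9,441,961.50.
Operating income = contribution − fixed costs = £9,441,961.50 − £3,281,700 = £6,160,261.50.
Interest = £3,377,200.00, so EBIT − I = £2,783,061.50.
DCL = total CM / (EBIT − I) = £9,441,961.50 / £2,783,061.50 = 3.3927.
%ΔEPS = DCL × %ΔSales = 3.3927 × +9.7% = +32.9%.

+32.9%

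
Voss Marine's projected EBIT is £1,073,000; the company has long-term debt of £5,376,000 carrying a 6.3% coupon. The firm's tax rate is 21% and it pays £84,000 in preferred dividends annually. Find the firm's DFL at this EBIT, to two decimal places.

Interest = £338,688.00.
Pre-tax preferred-dividend burden = £84,000 ÷ (1 − 0.21) = £106,329.11.
DFL = EBIT ÷ [EBIT − I − D_p/(1−t)] = £1,073,000 ÷ [£1,073,000 − £338,688.00 − £106,329.11] = £1,073,000 ÷ £627,982.89 = 1.7086.

1.71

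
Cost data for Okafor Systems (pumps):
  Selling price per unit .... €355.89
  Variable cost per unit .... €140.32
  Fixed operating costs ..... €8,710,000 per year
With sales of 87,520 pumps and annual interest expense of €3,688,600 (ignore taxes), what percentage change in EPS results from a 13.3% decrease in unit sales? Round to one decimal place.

-38.8%

Contribution at this volume is 87,520 × €215.57 = €18,866,686.40.
Subtracting fixed costs: EBIT = €18,866,686.40 − €8,710,000 = €10,156,686.40.
Interest = €3,688,600.00, so EBIT − I = €6,468,086.40.
Degree of combined leverage = contribution ÷ (EBIT − I) = €18,866,686.40 ÷ €6,468,086.40 = 2.9169.
%ΔEPS = DCL × %ΔSales = 2.9169 × -13.3% = -38.8%.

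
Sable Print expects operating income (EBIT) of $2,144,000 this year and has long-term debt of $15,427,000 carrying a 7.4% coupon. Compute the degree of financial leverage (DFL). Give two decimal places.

2.14

Interest = $1,141,598.00.
Degree of financial leverage = EBIT / (EBIT − interest) = $2,144,000 / $1,002,402.00 = 2.1389.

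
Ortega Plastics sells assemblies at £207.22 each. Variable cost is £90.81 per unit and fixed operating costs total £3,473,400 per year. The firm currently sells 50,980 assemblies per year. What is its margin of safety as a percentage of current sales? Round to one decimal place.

Unit CM = price − variable cost = £207.22 − £90.81 = £116.41. Break-even units = £3,473,400 ÷ £116.41 = 29,837.64; break-even revenue = 29,837.64 × £207.22 = £6,182,956.34.
Current sales = 50,980 × £207.22 = £10,564,075.60.
Margin of safety = (£10,564,075.60 − £6,182,956.34) ÷ £10,564,075.60 = 41.5%.

41.5%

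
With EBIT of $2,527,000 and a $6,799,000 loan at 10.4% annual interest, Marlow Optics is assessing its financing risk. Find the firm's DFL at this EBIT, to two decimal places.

1.39

Interest = $707,096.00.
DFL = EBIT ÷ (EBIT − I) = $2,527,000 ÷ ($2,527,000 − $707,096.00) = $2,527,000 ÷ $1,819,904.00 = 1.3885.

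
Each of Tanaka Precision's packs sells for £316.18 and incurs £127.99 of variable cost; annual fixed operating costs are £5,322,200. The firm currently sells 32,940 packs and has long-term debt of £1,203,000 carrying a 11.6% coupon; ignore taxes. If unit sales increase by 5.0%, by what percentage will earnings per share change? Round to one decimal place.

+42.0%

Total contribution margin = 32,940 × £188.19 = £6,198,978.60.
Operating income = contribution − fixed costs = £6,198,978.60 − £5,322,200 = £876,778.60.
After interest of £139,548.00, pre-tax earnings = £737,230.60.
Degree of combined leverage = contribution ÷ (EBIT − I) = £6,198,978.60 ÷ £737,230.60 = 8.4085.
EPS therefore changes by 8.4085 × (+5.0%) = +42.0%.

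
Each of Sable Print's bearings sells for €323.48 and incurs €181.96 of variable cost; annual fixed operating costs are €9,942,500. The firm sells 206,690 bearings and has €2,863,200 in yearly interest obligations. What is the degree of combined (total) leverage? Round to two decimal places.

1.78

Contribution at this volume is 206,690 × €141.52 = €29,250,768.80.
Subtracting fixed costs: EBIT = €29,250,768.80 − €9,942,500 = €19,308,268.80. Interest = €2,863,200.00, so EBIT − I = €16,445,068.80.
DCL = contribution ÷ (EBIT − I) = €29,250,768.80 ÷ €16,445,068.80 = 1.7787.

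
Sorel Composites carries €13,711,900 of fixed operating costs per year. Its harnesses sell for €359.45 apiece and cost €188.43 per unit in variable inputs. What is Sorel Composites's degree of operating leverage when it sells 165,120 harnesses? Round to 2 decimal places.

1.94

Total contribution margin = 165,120 × €171.02 = €28,238,822.40.
EBIT = €28,238,822.40 − €13,711,900 = €14,526,922.40.
Degree of operating leverage = €28,238,822.40 / €14,526,922.40 = 1.9439.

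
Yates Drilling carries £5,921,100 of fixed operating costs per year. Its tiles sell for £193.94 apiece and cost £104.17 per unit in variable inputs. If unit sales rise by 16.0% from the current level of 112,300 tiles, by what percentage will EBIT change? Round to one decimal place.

+38.8%

Contribution at this volume is 112,300 × £89.77 = £10,081,171.00.
Subtracting fixed costs: EBIT = £10,081,171.00 − £5,921,100 = £4,160,071.00.
Degree of operating leverage = £10,081,171.00 / £4,160,071.00 = 2.4233.
%ΔEBIT = DOL × %ΔSales = 2.4233 × +16.0% = +38.8%.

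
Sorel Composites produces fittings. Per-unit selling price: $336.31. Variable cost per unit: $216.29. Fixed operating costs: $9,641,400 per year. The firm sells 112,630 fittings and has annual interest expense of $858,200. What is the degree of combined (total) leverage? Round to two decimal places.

Total contribution margin = 112,630 × $120.02 = $13,517,852.60.
Operating income = contribution − fixed costs = $13,517,852.60 − $9,641,400 = $3,876,452.60. Interest = $858,200.00, so EBIT − I = $3,018,252.60.
DCL = contribution ÷ (EBIT − I) = $13,517,852.60 ÷ $3,018,252.60 = 4.4787.

4.48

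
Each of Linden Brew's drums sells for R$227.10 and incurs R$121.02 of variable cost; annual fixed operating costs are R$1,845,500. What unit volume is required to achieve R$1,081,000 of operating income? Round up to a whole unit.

Unit CM = price − variable cost = R$227.10 − R$121.02 = R$106.08.
Need Q such that Q × R$106.08 − R$1,845,500 = R$1,081,000, i.e. Q = R$2,926,500 / R$106.08 = 27,587.67 → 27,588.

27,588 drums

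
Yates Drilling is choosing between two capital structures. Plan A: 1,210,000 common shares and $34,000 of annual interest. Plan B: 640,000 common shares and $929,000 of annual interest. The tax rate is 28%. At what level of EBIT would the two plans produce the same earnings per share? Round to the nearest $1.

$1,933,912

Set EPS_A = EPS_B: (EBIT − $34,000)(1 − 0.28) ÷ 1,210,000 = (EBIT − $929,000)(1 − 0.28) ÷ 640,000.
The (1 − t) factor cancels: (EBIT − 34,000) × 640,000 = (EBIT − 929,000) × 1,210,000.
EBIT × (1,210,000 − 640,000) = 929,000 × 1,210,000 − 34,000 × 640,000 = 1,102,330,000,000, so EBIT = 1,102,330,000,000 ÷ 570,000 = 1,933,912.28.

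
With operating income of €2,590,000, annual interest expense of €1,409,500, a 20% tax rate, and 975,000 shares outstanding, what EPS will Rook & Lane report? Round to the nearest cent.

€0.97

Interest = €1,409,500.00, so EBT = €2,590,000 − €1,409,500.00 = €1,180,500.00.
Net income = €1,180,500.00 × (1 − 0.20) = €944,400.00.
Per share: €944,400.00 / 975,000 shares = €0.97.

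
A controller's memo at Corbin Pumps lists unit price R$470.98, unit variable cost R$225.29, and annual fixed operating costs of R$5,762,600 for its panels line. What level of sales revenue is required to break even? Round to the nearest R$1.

R$11,046,723

Contribution margin per unit = R$470.98 − R$225.29 = R$245.69, a CM ratio of R$245.69 ÷ R$470.98 = 0.5217.
Break-even revenue = fixed costs × price ÷ CM = R$5,762,600 × R$470.98 ÷ R$245.69 = R$11,046,723.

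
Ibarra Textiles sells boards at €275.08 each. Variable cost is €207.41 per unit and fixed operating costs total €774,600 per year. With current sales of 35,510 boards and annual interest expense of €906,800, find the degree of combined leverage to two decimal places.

3.33

At 35,510 units, contribution = 35,510 × €67.67 = €2,402,961.70.
Operating income = contribution − fixed costs = €2,402,961.70 − €774,600 = €1,628,361.70. Interest = €906,800.00, so EBIT − I = €721,561.70.
Degree of total leverage = total CM / (EBIT − interest) = €2,402,961.70 / €721,561.70 = 3.3302.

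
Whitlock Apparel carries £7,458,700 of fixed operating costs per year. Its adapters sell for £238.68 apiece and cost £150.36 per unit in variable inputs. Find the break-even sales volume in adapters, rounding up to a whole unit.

Contribution margin per unit = £238.68 − £150.36 = £88.32.
Break-even Q = £7,458,700 / £88.32 = 84,450.86 → 84,451 adapters.

84,451 adapters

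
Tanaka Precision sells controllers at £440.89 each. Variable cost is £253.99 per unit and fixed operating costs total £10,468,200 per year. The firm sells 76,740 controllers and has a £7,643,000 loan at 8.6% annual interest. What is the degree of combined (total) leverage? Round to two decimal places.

4.46

Contribution at this volume is 76,740 × £186.90 = £14,342,706.00.
Operating income = contribution − fixed costs = £14,342,706.00 − £10,468,200 = £3,874,506.00. Interest = £657,298.00.
DOL = £14,342,706.00 ÷ £3,874,506.00 = 3.7018; DFL = £3,874,506.00 ÷ £3,217,208.00 = 1.2043.
DCL = DOL × DFL = 3.7018 × 1.2043 = 4.4581.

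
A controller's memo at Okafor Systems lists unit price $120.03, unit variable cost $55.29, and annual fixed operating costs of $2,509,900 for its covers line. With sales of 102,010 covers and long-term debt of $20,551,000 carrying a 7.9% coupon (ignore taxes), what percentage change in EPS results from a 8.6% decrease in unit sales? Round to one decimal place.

-23.0%

Total contribution margin = 102,010 × $64.74 = $6,604,127.40.
Subtracting fixed costs: EBIT = $6,604,127.40 − $2,509,900 = $4,094,227.40.
After interest of $1,623,529.00, pre-tax earnings = $2,470,698.40.
DCL = total CM / (EBIT − I) = $6,604,127.40 / $2,470,698.40 = 2.6730.
%ΔEPS = DCL × %ΔSales = 2.6730 × -8.6% = -23.0%.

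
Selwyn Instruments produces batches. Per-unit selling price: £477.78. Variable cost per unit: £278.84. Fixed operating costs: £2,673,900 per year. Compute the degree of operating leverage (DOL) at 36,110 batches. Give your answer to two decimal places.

Total contribution margin = 36,110 × £198.94 = £7,183,723.40.
Operating income = contribution − fixed costs = £7,183,723.40 − £2,673,900 = £4,509,823.40.
DOL = contribution ÷ EBIT = £7,183,723.40 ÷ £4,509,823.40 = 1.5929.

1.59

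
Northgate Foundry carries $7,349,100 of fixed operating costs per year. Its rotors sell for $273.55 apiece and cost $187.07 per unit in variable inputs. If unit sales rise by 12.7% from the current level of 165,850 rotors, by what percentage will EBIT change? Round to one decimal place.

At 165,850 units, contribution = 165,850 × $86.48 = $14,342,708.00.
EBIT = $14,342,708.00 − $7,349,100 = $6,993,608.00.
Degree of operating leverage = $14,342,708.00 / $6,993,608.00 = 2.0508.
%ΔEBIT = DOL × %ΔSales = 2.0508 × +12.7% = +26.0%.

+26.0%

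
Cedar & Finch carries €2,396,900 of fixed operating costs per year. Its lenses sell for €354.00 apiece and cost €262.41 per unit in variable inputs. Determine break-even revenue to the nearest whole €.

€9,264,140

Contribution margin per unit = €354.00 − €262.41 = €91.59, a CM ratio of €91.59 ÷ €354.00 = 0.2587.
Break-even sales = FC ÷ CM ratio = €2,396,900 × €354.00 / €91.59 = €9,264,140.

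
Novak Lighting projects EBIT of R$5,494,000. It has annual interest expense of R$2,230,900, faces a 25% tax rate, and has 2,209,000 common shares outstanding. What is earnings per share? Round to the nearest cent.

Pre-tax income = R$5,494,000 − R$2,230,900.00 = R$3,263,100.00.
Net income = R$3,263,100.00 × (1 − 0.25) = R$2,447,325.00.
EPS = R$2,447,325.00 ÷ 2,209,000 = R$1.11.

R$1.11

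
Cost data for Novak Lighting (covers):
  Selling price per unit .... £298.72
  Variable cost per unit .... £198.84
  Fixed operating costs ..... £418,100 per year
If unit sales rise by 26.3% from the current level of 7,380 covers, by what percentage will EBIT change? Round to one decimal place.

Total contribution margin = 7,380 × £99.88 = £737,114.40.
Operating income = contribution − fixed costs = £737,114.40 − £418,100 = £319,014.40.
Degree of operating leverage = £737,114.40 / £319,014.40 = 2.3106.
So EBIT moves 2.3106 × (+26.3%) = +60.8%.

+60.8%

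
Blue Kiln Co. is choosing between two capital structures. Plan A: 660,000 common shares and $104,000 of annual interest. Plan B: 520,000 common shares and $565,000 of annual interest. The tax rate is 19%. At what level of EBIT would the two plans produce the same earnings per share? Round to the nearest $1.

Set EPS_A = EPS_B: (EBIT − $104,000)(1 − 0.19) ÷ 660,000 = (EBIT − $565,000)(1 − 0.19) ÷ 520,000.
The (1 − t) factor cancels: (EBIT − 104,000) × 520,000 = (EBIT − 565,000) × 660,000.
Solving, EBIT = (565,000·660,000 − 104,000·520,000) / (660,000 − 520,000) = 318,820,000,000 / 140,000 = 2,277,285.71.

$2,277,286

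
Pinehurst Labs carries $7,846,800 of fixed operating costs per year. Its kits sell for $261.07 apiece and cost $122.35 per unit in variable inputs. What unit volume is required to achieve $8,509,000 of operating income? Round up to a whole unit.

Contribution margin per unit = $261.07 − $122.35 = $138.72.
Required volume = (fixed costs + target profit) ÷ CM = ($7,846,800 + $8,509,000) ÷ $138.72 = 117,905.13, so 117,906 kits.

117,906 kits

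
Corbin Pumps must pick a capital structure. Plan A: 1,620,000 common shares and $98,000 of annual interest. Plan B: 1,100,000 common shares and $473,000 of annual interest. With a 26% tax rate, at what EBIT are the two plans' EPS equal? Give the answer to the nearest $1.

$1,266,269

Set EPS_A = EPS_B: (EBIT − $98,000)(1 − 0.26) ÷ 1,620,000 = (EBIT − $473,000)(1 − 0.26) ÷ 1,100,000.
The (1 − t) factor cancels: (EBIT − 98,000) × 1,100,000 = (EBIT − 473,000) × 1,620,000.
EBIT × (1,620,000 − 1,100,000) = 473,000 × 1,620,000 − 98,000 × 1,100,000 = 658,460,000,000, so EBIT = 658,460,000,000 ÷ 520,000 = 1,266,269.23.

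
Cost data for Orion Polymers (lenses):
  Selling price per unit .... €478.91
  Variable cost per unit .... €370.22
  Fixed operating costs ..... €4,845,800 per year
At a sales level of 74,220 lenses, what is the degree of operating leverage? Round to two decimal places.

Total contribution margin = 74,220 × €108.69 = €8,066,971.80.
EBIT = €8,066,971.80 − €4,845,800 = €3,221,171.80.
So DOL = total CM / EBIT = €8,066,971.80 / €3,221,171.80 = 2.5044.

2.50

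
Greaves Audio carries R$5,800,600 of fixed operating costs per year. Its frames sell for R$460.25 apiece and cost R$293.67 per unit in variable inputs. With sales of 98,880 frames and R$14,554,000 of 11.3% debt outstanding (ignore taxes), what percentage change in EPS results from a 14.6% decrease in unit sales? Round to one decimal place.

Contribution at this volume is 98,880 × R$166.58 = R$16,471,430.40.
Operating income = contribution − fixed costs = R$16,471,430.40 − R$5,800,600 = R$10,670,830.40.
Interest = R$1,644,602.00, so EBIT − I = R$9,026,228.40.
Degree of combined leverage = contribution ÷ (EBIT − I) = R$16,471,430.40 ÷ R$9,026,228.40 = 1.8248.
EPS therefore changes by 1.8248 × (-14.6%) = -26.6%.

-26.6%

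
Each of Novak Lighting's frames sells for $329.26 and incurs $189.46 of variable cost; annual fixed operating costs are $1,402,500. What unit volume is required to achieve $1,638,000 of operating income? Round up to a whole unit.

Contribution margin per unit = $329.26 − $189.46 = $139.80.
Required volume = (fixed costs + target profit) ÷ CM = ($1,402,500 + $1,638,000) ÷ $139.80 = 21,748.93, so 21,749 frames.

21,749 frames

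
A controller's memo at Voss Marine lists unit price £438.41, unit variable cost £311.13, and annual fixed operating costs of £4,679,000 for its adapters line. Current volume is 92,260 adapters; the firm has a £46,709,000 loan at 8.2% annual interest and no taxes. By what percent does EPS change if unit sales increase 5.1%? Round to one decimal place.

At 92,260 units, contribution = 92,260 × £127.28 = £11,742,852.80.
EBIT = £11,742,852.80 − £4,679,000 = £7,063,852.80.
After interest of £3,830,138.00, pre-tax earnings = £3,233,714.80.
Degree of combined leverage = contribution ÷ (EBIT − I) = £11,742,852.80 ÷ £3,233,714.80 = 3.6314.
%ΔEPS = DCL × %ΔSales = 3.6314 × +5.1% = +18.5%.

+18.5%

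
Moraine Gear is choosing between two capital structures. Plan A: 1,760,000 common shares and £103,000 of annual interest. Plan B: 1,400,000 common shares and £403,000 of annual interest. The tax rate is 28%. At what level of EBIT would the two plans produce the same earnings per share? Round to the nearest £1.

Set EPS_A = EPS_B: (EBIT − £103,000)(1 − 0.28) ÷ 1,760,000 = (EBIT − £403,000)(1 − 0.28) ÷ 1,400,000.
Cancelling (1 − t) and cross-multiplying: 1,400,000·(EBIT − 103,000) = 1,760,000·(EBIT − 403,000).
EBIT × (1,760,000 − 1,400,000) = 403,000 × 1,760,000 − 103,000 × 1,400,000 = 565,080,000,000, so EBIT = 565,080,000,000 ÷ 360,000 = 1,569,666.67.

£1,569,667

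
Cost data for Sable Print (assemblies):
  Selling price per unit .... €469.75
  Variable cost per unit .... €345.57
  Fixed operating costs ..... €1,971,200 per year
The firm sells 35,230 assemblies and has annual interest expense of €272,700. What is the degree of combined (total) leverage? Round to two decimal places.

At 35,230 units, contribution = 35,230 × €124.18 = €4,374,861.40.
EBIT = €4,374,861.40 − €1,971,200 = €2,403,661.40. Interest = €272,700.00, so EBIT − I = €2,130,961.40.
DCL = contribution ÷ (EBIT − I) = €4,374,861.40 ÷ €2,130,961.40 = 2.0530.

2.05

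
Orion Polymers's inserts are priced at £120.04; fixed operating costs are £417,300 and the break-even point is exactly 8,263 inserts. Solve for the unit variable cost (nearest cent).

£69.54

At break-even, FC = Q × (P − VC), so P − VC = £417,300 ÷ 8,263 = £50.5022.
Hence VC = price − CM = £120.04 − £50.5022 = £69.54.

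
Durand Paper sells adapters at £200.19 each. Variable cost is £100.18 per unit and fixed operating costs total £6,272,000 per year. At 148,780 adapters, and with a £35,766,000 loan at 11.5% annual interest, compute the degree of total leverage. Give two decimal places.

3.31

Total contribution margin = 148,780 × £100.01 = £14,879,487.80.
Operating income = contribution − fixed costs = £14,879,487.80 − £6,272,000 = £8,607,487.80. Interest = £4,113,090.00, so EBIT − I = £4,494,397.80.
DCL = contribution ÷ (EBIT − I) = £14,879,487.80 ÷ £4,494,397.80 = 3.3107.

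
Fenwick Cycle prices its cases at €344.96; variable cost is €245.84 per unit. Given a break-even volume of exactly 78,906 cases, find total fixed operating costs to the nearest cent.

€7,821,162.72

Unit CM = price − variable cost = €344.96 − €245.84 = €99.12.
Since BE = FC / CM, FC = 78,906 × €99.12 = €7,821,162.72.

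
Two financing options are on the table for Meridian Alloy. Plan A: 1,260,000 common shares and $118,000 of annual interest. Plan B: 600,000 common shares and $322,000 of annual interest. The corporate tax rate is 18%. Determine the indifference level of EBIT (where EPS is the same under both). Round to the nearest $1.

$507,455

Set EPS_A = EPS_B: (EBIT − $118,000)(1 − 0.18) ÷ 1,260,000 = (EBIT − $322,000)(1 − 0.18) ÷ 600,000.
The (1 − t) factor cancels: (EBIT − 118,000) × 600,000 = (EBIT − 322,000) × 1,260,000.
Solving, EBIT = (322,000·1,260,000 − 118,000·600,000) / (1,260,000 − 600,000) = 334,920,000,000 / 660,000 = 507,454.55.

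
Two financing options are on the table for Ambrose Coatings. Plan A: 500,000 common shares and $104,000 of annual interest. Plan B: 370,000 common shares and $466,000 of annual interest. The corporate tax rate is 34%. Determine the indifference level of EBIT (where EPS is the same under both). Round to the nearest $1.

Set EPS_A = EPS_B: (EBIT − $104,000)(1 − 0.34) ÷ 500,000 = (EBIT − $466,000)(1 − 0.34) ÷ 370,000.
The (1 − t) factor cancels: (EBIT − 104,000) × 370,000 = (EBIT − 466,000) × 500,000.
Solving, EBIT = (466,000·500,000 − 104,000·370,000) / (500,000 − 370,000) = 194,520,000,000 / 130,000 = 1,496,307.69.

$1,496,308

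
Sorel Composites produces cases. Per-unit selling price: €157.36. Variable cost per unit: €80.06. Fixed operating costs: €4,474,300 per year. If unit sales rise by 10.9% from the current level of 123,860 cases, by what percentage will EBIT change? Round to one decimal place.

Total contribution margin = 123,860 × €77.30 = €9,574,378.00.
Subtracting fixed costs: EBIT = €9,574,378.00 − €4,474,300 = €5,100,078.00.
DOL = contribution ÷ EBIT = €9,574,378.00 ÷ €5,100,078.00 = 1.8773.
So EBIT moves 1.8773 × (+10.9%) = +20.5%.

+20.5%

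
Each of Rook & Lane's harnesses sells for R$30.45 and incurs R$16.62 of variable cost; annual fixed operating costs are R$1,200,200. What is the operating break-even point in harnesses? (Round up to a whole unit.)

86,783 harnesses

Contribution margin per unit = R$30.45 − R$16.62 = R$13.83.
Units to break even: R$1,200,200 ÷ R$13.83 = 86,782.36, rounded up to 86,783.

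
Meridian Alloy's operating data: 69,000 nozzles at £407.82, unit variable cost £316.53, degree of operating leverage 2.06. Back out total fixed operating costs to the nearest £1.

Total contribution margin = 69,000 × £91.29 = £6,299,010.00.
Since DOL = CM ÷ EBIT, EBIT = £6,299,010.00 ÷ 2.06 = £3,057,771.84.
And FC = contribution − EBIT = £6,299,010.00 − £3,057,771.84 = £3,241,238.

£3,241,238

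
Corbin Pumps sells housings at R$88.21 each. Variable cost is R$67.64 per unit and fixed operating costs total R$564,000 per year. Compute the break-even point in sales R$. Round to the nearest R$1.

Contribution margin per unit = R$88.21 − R$67.64 = R$20.57, a CM ratio of R$20.57 ÷ R$88.21 = 0.2332.
Break-even sales = FC ÷ CM ratio = R$564,000 × R$88.21 / R$20.57 = R$2,418,592.

R$2,418,592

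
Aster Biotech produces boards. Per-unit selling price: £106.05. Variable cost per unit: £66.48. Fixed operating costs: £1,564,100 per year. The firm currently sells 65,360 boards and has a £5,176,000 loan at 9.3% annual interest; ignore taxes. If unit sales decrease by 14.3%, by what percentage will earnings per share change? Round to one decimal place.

-68.4%

Total contribution margin = 65,360 × £39.57 = £2,586,295.20.
EBIT = £2,586,295.20 − £1,564,100 = £1,022,195.20.
Interest = £481,368.00, so EBIT − I = £540,827.20.
Degree of combined leverage = contribution ÷ (EBIT − I) = £2,586,295.20 ÷ £540,827.20 = 4.7821.
%ΔEPS = DCL × %ΔSales = 4.7821 × -14.3% = -68.4%.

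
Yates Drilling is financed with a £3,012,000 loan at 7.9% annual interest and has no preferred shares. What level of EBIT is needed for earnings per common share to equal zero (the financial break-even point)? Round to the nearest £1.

£237,948

Annual interest = 7.9% × £3,012,000 = £237,948.00.
Without preferred stock the financial break-even is simply EBIT = interest = £237,948.00.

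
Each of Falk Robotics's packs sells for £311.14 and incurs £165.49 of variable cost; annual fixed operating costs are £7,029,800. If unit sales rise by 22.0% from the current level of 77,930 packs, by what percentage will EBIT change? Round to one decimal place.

Total contribution margin = 77,930 × £145.65 = £11,350,504.50.
Operating income = contribution − fixed costs = £11,350,504.50 − £7,029,800 = £4,320,704.50.
So DOL = total CM / EBIT = £11,350,504.50 / £4,320,704.50 = 2.6270.
So EBIT moves 2.6270 × (+22.0%) = +57.8%.

+57.8%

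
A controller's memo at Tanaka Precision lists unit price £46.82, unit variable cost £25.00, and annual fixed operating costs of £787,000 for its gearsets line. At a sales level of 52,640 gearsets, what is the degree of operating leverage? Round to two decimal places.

3.18

Contribution at this volume is 52,640 × £21.82 = £1,148,604.80.
EBIT = £1,148,604.80 − £787,000 = £361,604.80.
DOL = contribution ÷ EBIT = £1,148,604.80 ÷ £361,604.80 = 3.1764.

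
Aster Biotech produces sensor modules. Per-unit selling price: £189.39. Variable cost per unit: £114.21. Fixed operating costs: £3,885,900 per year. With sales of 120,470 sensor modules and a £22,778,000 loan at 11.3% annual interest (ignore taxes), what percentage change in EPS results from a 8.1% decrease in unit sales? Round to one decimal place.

-28.2%

Total contribution margin = 120,470 × £75.18 = £9,056,934.60.
Subtracting fixed costs: EBIT = £9,056,934.60 − £3,885,900 = £5,171,034.60.
Interest = £2,573,914.00, so EBIT − I = £2,597,120.60.
Degree of combined leverage = contribution ÷ (EBIT − I) = £9,056,934.60 ÷ £2,597,120.60 = 3.4873.
%ΔEPS = DCL × %ΔSales = 3.4873 × -8.1% = -28.2%.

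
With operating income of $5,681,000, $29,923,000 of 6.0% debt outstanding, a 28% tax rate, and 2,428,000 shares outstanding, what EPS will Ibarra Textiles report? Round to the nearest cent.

$1.15

Interest = $1,795,380.00, so EBT = $5,681,000 − $1,795,380.00 = $3,885,620.00.
Net income = $3,885,620.00 × (1 − 0.28) = $2,797,646.40.
EPS = $2,797,646.40 ÷ 2,428,000 = $1.15.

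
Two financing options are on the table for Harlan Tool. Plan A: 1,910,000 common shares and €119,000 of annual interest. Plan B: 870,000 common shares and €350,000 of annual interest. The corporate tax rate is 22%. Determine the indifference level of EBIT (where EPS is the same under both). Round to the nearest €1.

At indifference, (EBIT − 119,000)(1 − t)/1,910,000 = (EBIT − 350,000)(1 − t)/870,000.
Cancelling (1 − t) and cross-multiplying: 870,000·(EBIT − 119,000) = 1,910,000·(EBIT − 350,000).
Solving, EBIT = (350,000·1,910,000 − 119,000·870,000) / (1,910,000 − 870,000) = 564,970,000,000 / 1,040,000 = 543,240.38.

€543,240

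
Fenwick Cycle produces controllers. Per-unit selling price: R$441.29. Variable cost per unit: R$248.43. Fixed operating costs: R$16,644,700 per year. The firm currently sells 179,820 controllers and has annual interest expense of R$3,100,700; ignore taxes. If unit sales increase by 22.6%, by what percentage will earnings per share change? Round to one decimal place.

Contribution at this volume is 179,820 × R$192.86 = R$34,680,085.20.
EBIT = R$34,680,085.20 − R$16,644,700 = R$18,035,385.20.
After interest of R$3,100,700.00, pre-tax earnings = R$14,934,685.20.
DCL = total CM / (EBIT − I) = R$34,680,085.20 / R$14,934,685.20 = 2.3221.
EPS therefore changes by 2.3221 × (+22.6%) = +52.5%.

+52.5%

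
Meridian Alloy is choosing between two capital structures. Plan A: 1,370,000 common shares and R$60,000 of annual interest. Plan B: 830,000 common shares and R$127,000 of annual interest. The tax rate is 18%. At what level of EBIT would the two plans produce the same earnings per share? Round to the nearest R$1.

R$229,981

At indifference, (EBIT − 60,000)(1 − t)/1,370,000 = (EBIT − 127,000)(1 − t)/830,000.
Cancelling (1 − t) and cross-multiplying: 830,000·(EBIT − 60,000) = 1,370,000·(EBIT − 127,000).
Solving, EBIT = (127,000·1,370,000 − 60,000·830,000) / (1,370,000 − 830,000) = 124,190,000,000 / 540,000 = 229,981.48.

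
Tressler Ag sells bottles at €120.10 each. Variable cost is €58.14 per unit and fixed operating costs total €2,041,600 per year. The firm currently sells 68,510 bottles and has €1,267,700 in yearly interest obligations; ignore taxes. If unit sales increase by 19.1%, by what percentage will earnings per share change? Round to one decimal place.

Total contribution margin = 68,510 × €61.96 = €4,244,879.60.
Operating income = contribution − fixed costs = €4,244,879.60 − €2,041,600 = €2,203,279.60.
Interest = €1,267,700.00, so EBIT − I = €935,579.60.
Degree of combined leverage = contribution ÷ (EBIT − I) = €4,244,879.60 ÷ €935,579.60 = 4.5372.
%ΔEPS = DCL × %ΔSales = 4.5372 × +19.1% = +86.7%.

+86.7%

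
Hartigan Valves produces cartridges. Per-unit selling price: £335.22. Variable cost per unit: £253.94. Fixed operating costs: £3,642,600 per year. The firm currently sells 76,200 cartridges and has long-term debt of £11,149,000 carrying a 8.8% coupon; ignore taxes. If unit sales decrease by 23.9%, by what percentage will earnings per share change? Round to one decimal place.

Contribution at this volume is 76,200 × £81.28 = £6,193,536.00.
Subtracting fixed costs: EBIT = £6,193,536.00 − £3,642,600 = £2,550,936.00.
After interest of £981,112.00, pre-tax earnings = £1,569,824.00.
DCL = total CM / (EBIT − I) = £6,193,536.00 / £1,569,824.00 = 3.9454.
%ΔEPS = DCL × %ΔSales = 3.9454 × -23.9% = -94.3%.

-94.3%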